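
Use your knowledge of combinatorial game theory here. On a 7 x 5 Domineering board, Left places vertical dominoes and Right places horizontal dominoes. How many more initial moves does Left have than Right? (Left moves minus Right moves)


Board is 7 x 5 (rows x cols).
Left (vertical) placements: (rows-1) * cols = 6 * 5 = 30
Right (horizontal) placements: rows * (cols-1) = 7 * 4 = 28
Advantage = Left - Right = 30 - 28 = 2

2


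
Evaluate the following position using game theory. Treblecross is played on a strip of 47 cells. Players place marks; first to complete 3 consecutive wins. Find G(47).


Treblecross: place X on empty cells; 3-in-a-row wins.
Playing within two cells of an existing X lets the opponent win at once, so sensible play treats the cells i-2..i+2 around each X as dead. The player left with no safe cell loses, so this is a normal-play take-away game on strips of safe cells.
Placing X at cell i (0-indexed) of a strip of k safe cells leaves independent strips of sizes max(0, i-2) and max(0, k-i-3). Hence G(k) = mex{ G(max(0,i-2)) XOR G(max(0,k-i-3)) : 0 <= i < k }, with G(0) = 0.
G(1): splits (0,0):0^0=0 -> mex({0}) = 1
G(2): splits (0,0):0^0=0 -> mex({0}) = 1
G(3): splits (0,0):0^0=0 -> mex({0}) = 1
G(4): splits (0,1):0^1=1 (0,0):0^0=0 -> mex({0, 1}) = 2
G(5): splits (0,2):0^1=1 (0,1):0^1=1 (0,0):0^0=0 -> mex({0, 1}) = 2
G(6) = mex({1}) = 0
G(7) = mex({0, 1, 2}) = 3
G(8) = mex({0, 1, 2}) = 3
G(9) = mex({0, 2}) = 1
G(10) = mex({0, 2, 3}) = 1
G(11) = mex({0, 3}) = 1
G(12) = mex({1, 3}) = 0
G(13) = mex({0, 1, 2, 3}) = 4
G(14) = mex({0, 1, 2}) = 3
G(15) = mex({0, 1, 2}) = 3
G(16) = mex({0, 1, 2, 4}) = 3
G(17) = mex({0, 1, 3, 4}) = 2
G(18) = mex({0, 1, 3, 4}) = 2
G(19) = mex({0, 1, 3, 5}) = 2
G(20) = mex({0, 1, 2, 3, 5}) = 4
G(21) = mex({0, 1, 2, 3, 5}) = 4
G(22) = mex({1, 2, 6}) = 0
G(23) = mex({0, 1, 2, 3, 4, 6}) = 5
G(24) = mex({0, 1, 2, 3, 4}) = 5
G(25) = mex({0, 1, 3, 4, 7}) = 2
G(26) = mex({0, 1, 3, 4, 5, 7}) = 2
G(27) = mex({0, 1, 3, 5}) = 2
G(28) = mex({0, 1, 2, 5}) = 3
G(29) = mex({0, 1, 2, 4, 5, 6}) = 3
G(30) = mex({1, 2, 4, 6}) = 0
G(31) = mex({0, 1, 2, 3, 4, 6}) = 5
G(32) = mex({1, 2, 3, 4, 7}) = 0
G(33) = mex({0, 3, 7}) = 1
G(34) = mex({0, 2, 3, 5, 7}) = 1
G(35) = mex({0, 2, 3, 5, 6}) = 1
G(36) = mex({0, 1, 2, 5, 6}) = 3
G(37) = mex({0, 1, 2, 4, 5, 6}) = 3
G(38) = mex({0, 1, 2, 4}) = 3
G(39) = mex({0, 1, 2, 3, 4, 7}) = 5
G(40) = mex({0, 1, 2, 3, 4, 5, 7}) = 6
G(41) = mex({0, 1, 2, 3, 5, 7}) = 4
G(42) = mex({0, 1, 2, 3, 5, 6, 7}) = 4
G(43) = mex({0, 2, 3, 5, 6}) = 1
G(44) = mex({1, 2, 3, 4, 5, 6}) = 0
G(45) = mex({0, 1, 2, 3, 4, 6, 7}) = 5
G(46) = mex({0, 1, 2, 3, 4, 7}) = 5
G(47) = mex({0, 1, 2, 3, 4, 5, 7}) = 6
Therefore G(47) = 6.

6


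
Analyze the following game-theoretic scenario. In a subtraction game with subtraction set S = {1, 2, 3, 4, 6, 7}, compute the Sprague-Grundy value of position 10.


The subtraction set is S = {1, 2, 3, 4, 6, 7}.
G(k) = mex{ G(k - s) : s in S, s <= k }. We compute iteratively: G(0) = 0.
G(1) = mex({0}) = 1
G(2) = mex({0, 1}) = 2
G(3) = mex({0, 1, 2}) = 3
G(4) = mex({0, 1, 2, 3}) = 4
G(5) = mex({1, 2, 3, 4}) = 0
G(6) = mex({0, 2, 3, 4}) = 1
G(7) = mex({0, 1, 3, 4}) = 2
G(8) = mex({0, 1, 2, 4}) = 3
G(9) = mex({0, 1, 2, 3}) = 4
G(10) = mex({1, 2, 3, 4}) = 0
Therefore G(10) = 0.

0


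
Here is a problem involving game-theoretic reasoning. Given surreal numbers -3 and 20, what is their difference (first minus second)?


x = -3, y = 20
x - y = -3 - 20 = -23

-23


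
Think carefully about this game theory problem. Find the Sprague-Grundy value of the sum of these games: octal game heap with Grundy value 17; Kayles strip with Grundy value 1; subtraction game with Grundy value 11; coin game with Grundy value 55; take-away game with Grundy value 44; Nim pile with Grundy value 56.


By the Sprague-Grundy theorem, the Grundy value of a sum of games is the XOR of individual Grundy values.
octal game heap: Grundy value = 17. Running XOR: 0 XOR 17 = 17
Kayles strip: Grundy value = 1. Running XOR: 17 XOR 1 = 16
subtraction game: Grundy value = 11. Running XOR: 16 XOR 11 = 27
coin game: Grundy value = 55. Running XOR: 27 XOR 55 = 44
take-away game: Grundy value = 44. Running XOR: 44 XOR 44 = 0
Nim pile: Grundy value = 56. Running XOR: 0 XOR 56 = 56
The combined Grundy value is 56.

56


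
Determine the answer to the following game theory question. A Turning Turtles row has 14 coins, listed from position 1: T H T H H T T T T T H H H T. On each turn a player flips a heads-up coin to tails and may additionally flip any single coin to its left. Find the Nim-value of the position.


Coins: T H T H H T T T T T H H H T
Key fact: a single head at position k behaves exactly like a Nim heap of size k (turning it to T and optionally flipping a coin at j < k corresponds to moving the heap from k to j, or to 0), and heads combine as a disjunctive sum (two heads at the same place would cancel, matching j XOR j = 0). So the Nim-value is the XOR of the 1-indexed positions of the heads.
Face-up positions (1-indexed): [2, 4, 5, 11, 12, 13]
XOR 0 with 2: 0 XOR 2 = 2
XOR 2 with 4: 2 XOR 4 = 6
XOR 6 with 5: 6 XOR 5 = 3
XOR 3 with 11: 3 XOR 11 = 8
XOR 8 with 12: 8 XOR 12 = 4
XOR 4 with 13: 4 XOR 13 = 9
Nim-value = 9

9


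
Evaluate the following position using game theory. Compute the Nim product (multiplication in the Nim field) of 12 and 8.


Nim multiplication is bilinear over XOR: (u XOR v) * w = (u*w) XOR (v*w).
So we split each operand into its bit components and XOR the pairwise Nim products.
12 = 4 + 8 (as XOR of powers of 2).
8 = 8 (as XOR of powers of 2).
Using the standard Nim-product table on single bits:
  2*2 = 3,   2*4 = 8,   2*8 = 12,
  4*4 = 6,   4*8 = 11,  8*8 = 13,
and  1*x = x (identity), k*l = l*k (commutative).
Pairwise Nim products:
  4 * 8 = 11
  8 * 8 = 13
XOR them: 11 XOR 13 = 6.
Result: 12 * 8 = 6 (in Nim).

6


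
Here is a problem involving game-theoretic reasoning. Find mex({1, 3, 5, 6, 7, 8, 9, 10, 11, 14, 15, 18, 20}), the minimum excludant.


Set = {1, 3, 5, 6, 7, 8, 9, 10, 11, 14, 15, 18, 20}
0 is NOT in the set. This is the mex.
mex = 0

0


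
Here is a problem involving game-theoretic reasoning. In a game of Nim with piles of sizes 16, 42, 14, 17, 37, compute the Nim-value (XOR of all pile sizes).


We need the XOR (exclusive or) of all pile sizes.
After XOR-ing pile 1 (size 16): 0 XOR 16 = 16
After XOR-ing pile 2 (size 42): 16 XOR 42 = 58
After XOR-ing pile 3 (size 14): 58 XOR 14 = 52
After XOR-ing pile 4 (size 17): 52 XOR 17 = 37
After XOR-ing pile 5 (size 37): 37 XOR 37 = 0
The Nim-value of this position is 0.

0


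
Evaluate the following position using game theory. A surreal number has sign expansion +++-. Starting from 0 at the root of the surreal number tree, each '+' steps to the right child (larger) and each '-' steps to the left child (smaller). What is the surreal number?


Sign expansion: +++-
Rule: track bounds (lo, hi), initially (-inf, +inf). On '+', the current value becomes lo and we move to the simplest number in (value, hi): value + 1 if hi = +inf, otherwise the midpoint (value + hi)/2. On '-', the current value becomes hi and we move to value - 1 if lo = -inf, otherwise the midpoint (lo + value)/2.
Start at 0.
Step 1: sign = +, move right. Bounds: (0, +inf). Value = 1
Step 2: sign = +, move right. Bounds: (1, +inf). Value = 2
Step 3: sign = +, move right. Bounds: (2, +inf). Value = 3
Step 4: sign = -, move left. Bounds: (2, 3). Value = 5/2
The surreal number with sign expansion +++- is 5/2.

5/2


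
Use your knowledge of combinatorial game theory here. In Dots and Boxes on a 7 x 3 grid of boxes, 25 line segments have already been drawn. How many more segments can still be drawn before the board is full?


Grid: 7 x 3 boxes, i.e. 8 rows and 4 columns of dots.
Horizontal edges: (rows + 1) * cols = 8 * 3 = 24
Vertical edges: rows * (cols + 1) = 7 * 4 = 28
Total edges: 24 + 28 = 52
Edges drawn: 25
Remaining: 52 - 25 = 27

27


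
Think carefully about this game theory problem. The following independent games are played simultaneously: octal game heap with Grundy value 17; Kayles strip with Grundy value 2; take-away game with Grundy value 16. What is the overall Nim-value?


By the Sprague-Grundy theorem, the Grundy value of a sum of games is the XOR of individual Grundy values.
octal game heap: Grundy value = 17. Running XOR: 0 XOR 17 = 17
Kayles strip: Grundy value = 2. Running XOR: 17 XOR 2 = 19
take-away game: Grundy value = 16. Running XOR: 19 XOR 16 = 3
The combined Grundy value is 3.

3


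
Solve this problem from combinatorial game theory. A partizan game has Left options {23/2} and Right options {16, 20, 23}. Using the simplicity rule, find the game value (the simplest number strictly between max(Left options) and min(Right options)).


Left options: {23/2}, max = 23/2
Right options: {16, 20, 23}, min = 16
All options are numbers and max(Left) < min(Right), so by the simplicity theorem the value is the simplest (earliest-born) number strictly between 23/2 and 16.
Integers 12 through 15 all lie strictly between 23/2 and 16.
Among integers, the simplest (lowest birthday = smallest |n|; 0 is born on day 0, +-n on day n) is 12.
No non-integer in the interval can be simpler: if x is a non-integer in the interval, then floor(x) or ceil(x) also lies in the interval (the interval contains an integer), and both are proper prefixes of x's sign expansion, i.e. born earlier. So the game value is 12.
Game value = 12

12


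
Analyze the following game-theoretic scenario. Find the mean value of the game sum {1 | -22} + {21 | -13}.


G1 = {1 | -22}, G2 = {21 | -13}
Each is a switch {a | b} with numbers a > b; its mean value is (a + b)/2, and mean value is additive over game sums: m(G1 + G2) = m(G1) + m(G2).
Mean of G1 = (1 + (-22))/2 = -21/2 = -21/2
Mean of G2 = (21 + (-13))/2 = 8/2 = 4
Mean of G1 + G2 = -21/2 + 4 = -13/2

-13/2


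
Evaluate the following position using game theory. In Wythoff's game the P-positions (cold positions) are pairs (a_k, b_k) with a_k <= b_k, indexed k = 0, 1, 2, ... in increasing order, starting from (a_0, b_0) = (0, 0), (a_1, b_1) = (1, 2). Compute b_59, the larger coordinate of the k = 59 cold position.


By Wythoff's theorem, a_k = floor(k * phi) and b_k = floor(k * phi^2) = a_k + k, where phi = (1 + sqrt(5))/2 is the golden ratio.
phi = (1 + sqrt(5))/2 = 1.618034
phi^2 = phi + 1 = 2.618034
k = 59
k * phi^2 = 59 * 2.618034 = 154.464005
b_59 = floor(k * phi^2) = 154 (check: a_59 + k = 95 + 59 = 154)

154


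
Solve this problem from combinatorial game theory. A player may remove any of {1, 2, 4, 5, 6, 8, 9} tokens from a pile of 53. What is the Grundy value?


The subtraction set is S = {1, 2, 4, 5, 6, 8, 9}.
G(k) = mex{ G(k - s) : s in S, s <= k }. We compute iteratively: G(0) = 0.
G(1) = mex({0}) = 1
G(2) = mex({0, 1}) = 2
G(3) = mex({1, 2}) = 0
G(4) = mex({0, 2}) = 1
G(5) = mex({0, 1}) = 2
G(6) = mex({0, 1, 2}) = 3
G(7) = mex({0, 1, 2, 3}) = 4
G(8) = mex({0, 1, 2, 3, 4}) = 5
G(9) = mex({0, 1, 2, 4, 5}) = 3
G(10) = mex({1, 2, 3, 5}) = 0
G(11) = mex({0, 2, 3, 4}) = 1
G(12) = mex({0, 1, 3, 4, 5}) = 2
G(13) = mex({1, 2, 3, 4, 5}) = 0
G(14) = mex({0, 2, 3, 5}) = 1
G(15) = mex({0, 1, 3, 4}) = 2
G(16) = mex({0, 1, 2, 4, 5}) = 3
G(17) = mex({0, 1, 2, 3, 5}) = 4
G(18) = mex({0, 1, 2, 3, 4}) = 5
Observe that G(10)..G(18) = 0, 1, 2, 0, 1, 2, 3, 4, 5 repeats G(0)..G(8) = 0, 1, 2, 0, 1, 2, 3, 4, 5.
For k >= max(S) = 9, G(k) is determined by the previous 9 values G(k-9)..G(k-1); a window of 9 consecutive values has recurred shifted by 10, so by induction G(k + 10) = G(k) for all k >= 0: the sequence is periodic from the start with period 10.
One period: G(0..9) = 0, 1, 2, 0, 1, 2, 3, 4, 5, 3.
53 mod 10 = 3, so G(53) = G(3) = 0.

0


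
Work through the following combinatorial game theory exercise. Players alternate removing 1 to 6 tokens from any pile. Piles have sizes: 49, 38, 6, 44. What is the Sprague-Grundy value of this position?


Subtraction set: {1, 2, 3, 4, 5, 6}
For this subtraction set, G(n) = n mod 7 (period = max + 1 = 7).
Pile 1 (size 49): G(49) = 49 mod 7 = 0
Pile 2 (size 38): G(38) = 38 mod 7 = 3
Pile 3 (size 6): G(6) = 6 mod 7 = 6
Pile 4 (size 44): G(44) = 44 mod 7 = 2
Total Grundy value = XOR of all: 0 XOR 3 XOR 6 XOR 2 = 7

7


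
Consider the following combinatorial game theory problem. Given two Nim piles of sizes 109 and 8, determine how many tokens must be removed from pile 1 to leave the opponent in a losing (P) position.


Piles: 109 and 8
Current XOR: 109 XOR 8 = 101 (non-zero, so this is an N-position).
To make the XOR zero, we need to find a move that balances the piles.
For pile 1 (size 109): target = 109 XOR 101 = 8
We reduce pile 1 from 109 to 8.
Tokens removed: 109 - 8 = 101
Verification: 8 XOR 8 = 0

101


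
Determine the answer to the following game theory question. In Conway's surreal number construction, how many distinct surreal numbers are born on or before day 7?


Day 0: {|} = 0 is born. Count = 1.
Day n: the number of surreal numbers born by day n is 2^(n+1) - 1.
By day 0: 2^1 - 1 = 1
By day 1: 2^2 - 1 = 3
By day 2: 2^3 - 1 = 7
By day 3: 2^4 - 1 = 15
By day 4: 2^5 - 1 = 31
By day 5: 2^6 - 1 = 63
By day 6: 2^7 - 1 = 127
By day 7: 2^8 - 1 = 255
By day 7: 255 surreal numbers.

255


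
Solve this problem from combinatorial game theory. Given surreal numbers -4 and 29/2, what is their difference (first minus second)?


x = -4, y = 29/2
Converting to common denominator: 2
x = -8/2, y = 29/2
x - y = -4 - 29/2 = -37/2

-37/2


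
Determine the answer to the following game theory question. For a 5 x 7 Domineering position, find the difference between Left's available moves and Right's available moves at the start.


Board is 5 x 7 (rows x cols).
Left (vertical) placements: (rows-1) * cols = 4 * 7 = 28
Right (horizontal) placements: rows * (cols-1) = 5 * 6 = 30
Advantage = Left - Right = 28 - 30 = -2

-2


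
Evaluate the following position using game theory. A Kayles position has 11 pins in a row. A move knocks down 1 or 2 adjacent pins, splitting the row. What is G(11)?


Kayles: a move removes 1 or 2 adjacent pins from a contiguous row.
Removing pins from a row of k leaves two independent rows (a, b) with a + b = k - 1 (one pin) or a + b = k - 2 (two pins); an end removal gives a = 0.
By Sprague-Grundy, G(k) = mex{ G(a) XOR G(b) } over all these splits. G(0) = 0.
G(1): splits (0,0):0^0=0 -> mex({0}) = 1
G(2): splits (0,1):0^1=1 (0,0):0^0=0 -> mex({0, 1}) = 2
G(3): splits (0,2):0^2=2 (1,1):1^1=0 (0,1):0^1=1 -> mex({0, 1, 2}) = 3
G(4): splits (0,3):0^3=3 (1,2):1^2=3 (0,2):0^2=2 (1,1):1^1=0 -> mex({0, 2, 3}) = 1
G(5): splits (0,4):0^1=1 (1,3):1^3=2 (2,2):2^2=0 (0,3):0^3=3 (1,2):1^2=3 -> mex({0, 1, 2, 3}) = 4
G(6) = mex({0, 1, 2, 4}) = 3
G(7) = mex({0, 1, 3, 4, 5}) = 2
G(8) = mex({0, 2, 3, 5, 6}) = 1
G(9) = mex({0, 1, 2, 3, 6, 7}) = 4
G(10) = mex({0, 1, 3, 4, 5, 7}) = 2
G(11) = mex({0, 1, 2, 3, 4, 5}) = 6
Therefore G(11) = 6.

6


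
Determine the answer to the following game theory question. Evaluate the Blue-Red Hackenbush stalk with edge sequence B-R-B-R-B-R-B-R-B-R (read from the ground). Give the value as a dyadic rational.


Edges (from ground): B-R-B-R-B-R-B-R-B-R
By Berlekamp's sign-expansion rule, a Blue-Red Hackenbush stalk has the value of the surreal number whose sign sequence is the edge sequence with B -> + and R -> -.
Sign sequence: +-+-+-+-+-
Trace the sign expansion in the surreal number tree, starting from 0:
Edge 1: B (sign +) -> bounds (0, +inf), value = 1
Edge 2: R (sign -) -> bounds (0, 1), value = 1/2
Edge 3: B (sign +) -> bounds (1/2, 1), value = 3/4
Edge 4: R (sign -) -> bounds (1/2, 3/4), value = 5/8
Edge 5: B (sign +) -> bounds (5/8, 3/4), value = 11/16
Edge 6: R (sign -) -> bounds (5/8, 11/16), value = 21/32
Edge 7: B (sign +) -> bounds (21/32, 11/16), value = 43/64
Edge 8: R (sign -) -> bounds (21/32, 43/64), value = 85/128
Edge 9: B (sign +) -> bounds (85/128, 43/64), value = 171/256
Edge 10: R (sign -) -> bounds (85/128, 171/256), value = 341/512
Game value = 341/512

341/512


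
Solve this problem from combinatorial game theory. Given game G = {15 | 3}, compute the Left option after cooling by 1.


Original game: {15 | 3} (a switch {a | b} with a > b).
Cooling by t (for t below the temperature (a - b)/2 = 6) taxes each move by t: {a | b} cooled by t is {a - t | b + t}.
Cooling amount: t = 1
Cooled Left option: 15 - 1 = 14
Cooled Right option: 3 + 1 = 4
Cooled game: {14 | 4}
Left option = 14

14


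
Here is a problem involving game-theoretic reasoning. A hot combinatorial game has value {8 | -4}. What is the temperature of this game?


The game is {8 | -4}, a switch {a | b} with numbers a > b.
Cooling {a | b} by t gives {a - t | b + t}, which stops being hot when a - t = b + t, i.e. at t = (a - b)/2. So the temperature of a switch is (a - b)/2.
Temperature = (Left option - Right option) / 2
= (8 - (-4)) / 2
= 12 / 2
= 6

6


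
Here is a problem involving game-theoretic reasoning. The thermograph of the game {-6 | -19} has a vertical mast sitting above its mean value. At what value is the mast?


Game = {-6 | -19}, a switch {a | b} with numbers a > b.
Its thermograph has left wall a - t and right wall b + t, which meet at t = (a - b)/2, where both equal (a + b)/2. So the mast (mean value) is at (a + b)/2.
Mean = (-6 + (-19))/2 = -25/2 = -25/2

-25/2


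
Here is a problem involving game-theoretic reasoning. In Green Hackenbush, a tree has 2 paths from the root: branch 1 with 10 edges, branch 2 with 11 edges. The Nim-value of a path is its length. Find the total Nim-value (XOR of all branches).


The tree has 2 branches from the ground vertex.
In Green Hackenbush, the Nim-value of a simple path of length k is k.
Branch 1: length 10, Nim-value = 10
Branch 2: length 11, Nim-value = 11
Total Nim-value = XOR of all branch values:
0 XOR 10 = 10
10 XOR 11 = 1
Nim-value of the tree = 1

1


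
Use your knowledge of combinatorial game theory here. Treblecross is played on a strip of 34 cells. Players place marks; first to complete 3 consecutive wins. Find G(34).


Treblecross: place X on empty cells; 3-in-a-row wins.
Playing within two cells of an existing X lets the opponent win at once, so sensible play treats the cells i-2..i+2 around each X as dead. The player left with no safe cell loses, so this is a normal-play take-away game on strips of safe cells.
Placing X at cell i (0-indexed) of a strip of k safe cells leaves independent strips of sizes max(0, i-2) and max(0, k-i-3). Hence G(k) = mex{ G(max(0,i-2)) XOR G(max(0,k-i-3)) : 0 <= i < k }, with G(0) = 0.
G(1): splits (0,0):0^0=0 -> mex({0}) = 1
G(2): splits (0,0):0^0=0 -> mex({0}) = 1
G(3): splits (0,0):0^0=0 -> mex({0}) = 1
G(4): splits (0,1):0^1=1 (0,0):0^0=0 -> mex({0, 1}) = 2
G(5): splits (0,2):0^1=1 (0,1):0^1=1 (0,0):0^0=0 -> mex({0, 1}) = 2
G(6) = mex({1}) = 0
G(7) = mex({0, 1, 2}) = 3
G(8) = mex({0, 1, 2}) = 3
G(9) = mex({0, 2}) = 1
G(10) = mex({0, 2, 3}) = 1
G(11) = mex({0, 3}) = 1
G(12) = mex({1, 3}) = 0
G(13) = mex({0, 1, 2, 3}) = 4
G(14) = mex({0, 1, 2}) = 3
G(15) = mex({0, 1, 2}) = 3
G(16) = mex({0, 1, 2, 4}) = 3
G(17) = mex({0, 1, 3, 4}) = 2
G(18) = mex({0, 1, 3, 4}) = 2
G(19) = mex({0, 1, 3, 5}) = 2
G(20) = mex({0, 1, 2, 3, 5}) = 4
G(21) = mex({0, 1, 2, 3, 5}) = 4
G(22) = mex({1, 2, 6}) = 0
G(23) = mex({0, 1, 2, 3, 4, 6}) = 5
G(24) = mex({0, 1, 2, 3, 4}) = 5
G(25) = mex({0, 1, 3, 4, 7}) = 2
G(26) = mex({0, 1, 3, 4, 5, 7}) = 2
G(27) = mex({0, 1, 3, 5}) = 2
G(28) = mex({0, 1, 2, 5}) = 3
G(29) = mex({0, 1, 2, 4, 5, 6}) = 3
G(30) = mex({1, 2, 4, 6}) = 0
G(31) = mex({0, 1, 2, 3, 4, 6}) = 5
G(32) = mex({1, 2, 3, 4, 7}) = 0
G(33) = mex({0, 3, 7}) = 1
G(34) = mex({0, 2, 3, 5, 7}) = 1
Therefore G(34) = 1.

1


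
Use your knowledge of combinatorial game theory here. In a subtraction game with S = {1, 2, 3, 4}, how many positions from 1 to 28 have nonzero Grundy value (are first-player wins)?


Subtraction set S = {1, 2, 3, 4}, so G(n) = n mod 5.
G(n) = 0 when n is a multiple of 5.
Multiples of 5 in [1, 28]: 5
N-positions (nonzero Grundy) = 28 - 5 = 23

23


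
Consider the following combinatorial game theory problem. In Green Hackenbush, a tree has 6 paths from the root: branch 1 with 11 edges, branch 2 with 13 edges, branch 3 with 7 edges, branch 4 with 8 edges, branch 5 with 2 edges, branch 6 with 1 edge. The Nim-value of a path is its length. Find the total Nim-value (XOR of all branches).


The tree has 6 branches from the ground vertex.
In Green Hackenbush, the Nim-value of a simple path of length k is k.
Branch 1: length 11, Nim-value = 11
Branch 2: length 13, Nim-value = 13
Branch 3: length 7, Nim-value = 7
Branch 4: length 8, Nim-value = 8
Branch 5: length 2, Nim-value = 2
Branch 6: length 1, Nim-value = 1
Total Nim-value = XOR of all branch values:
0 XOR 11 = 11
11 XOR 13 = 6
6 XOR 7 = 1
1 XOR 8 = 9
9 XOR 2 = 11
11 XOR 1 = 10
Nim-value of the tree = 10

10


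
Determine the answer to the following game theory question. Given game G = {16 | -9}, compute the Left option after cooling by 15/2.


Original game: {16 | -9} (a switch {a | b} with a > b).
Cooling by t (for t below the temperature (a - b)/2 = 25/2) taxes each move by t: {a | b} cooled by t is {a - t | b + t}.
Cooling amount: t = 15/2
Cooled Left option: 16 - 15/2 = 17/2
Cooled Right option: -9 + 15/2 = -3/2
Cooled game: {17/2 | -3/2}
Left option = 17/2

17/2


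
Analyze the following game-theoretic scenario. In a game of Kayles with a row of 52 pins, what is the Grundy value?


Kayles: a move removes 1 or 2 adjacent pins from a contiguous row.
Removing pins from a row of k leaves two independent rows (a, b) with a + b = k - 1 (one pin) or a + b = k - 2 (two pins); an end removal gives a = 0.
By Sprague-Grundy, G(k) = mex{ G(a) XOR G(b) } over all these splits. G(0) = 0.
G(1): splits (0,0):0^0=0 -> mex({0}) = 1
G(2): splits (0,1):0^1=1 (0,0):0^0=0 -> mex({0, 1}) = 2
G(3): splits (0,2):0^2=2 (1,1):1^1=0 (0,1):0^1=1 -> mex({0, 1, 2}) = 3
G(4): splits (0,3):0^3=3 (1,2):1^2=3 (0,2):0^2=2 (1,1):1^1=0 -> mex({0, 2, 3}) = 1
G(5): splits (0,4):0^1=1 (1,3):1^3=2 (2,2):2^2=0 (0,3):0^3=3 (1,2):1^2=3 -> mex({0, 1, 2, 3}) = 4
G(6) = mex({0, 1, 2, 4}) = 3
G(7) = mex({0, 1, 3, 4, 5}) = 2
G(8) = mex({0, 2, 3, 5, 6}) = 1
G(9) = mex({0, 1, 2, 3, 6, 7}) = 4
G(10) = mex({0, 1, 3, 4, 5, 7}) = 2
G(11) = mex({0, 1, 2, 3, 4, 5}) = 6
G(12) = mex({0, 1, 2, 3, 5, 6, 7}) = 4
G(13) = mex({0, 2, 3, 4, 6, 7}) = 1
G(14) = mex({0, 1, 4, 5, 6, 7}) = 2
G(15) = mex({0, 1, 2, 3, 4, 5, 6}) = 7
G(16) = mex({0, 2, 3, 5, 6, 7}) = 1
G(17) = mex({0, 1, 2, 3, 5, 6, 7}) = 4
G(18) = mex({0, 1, 2, 4, 5, 6}) = 3
G(19) = mex({0, 1, 3, 4, 5, 7}) = 2
G(20) = mex({0, 2, 3, 4, 5, 6, 7}) = 1
G(21) = mex({0, 1, 2, 3, 5, 6, 7}) = 4
G(22) = mex({0, 1, 2, 3, 4, 5, 7}) = 6
G(23) = mex({0, 1, 2, 3, 4, 5, 6}) = 7
G(24) = mex({0, 1, 2, 3, 5, 6, 7}) = 4
G(25) = mex({0, 2, 3, 4, 6, 7}) = 1
G(26) = mex({0, 1, 3, 4, 5, 6, 7}) = 2
G(27) = mex({0, 1, 2, 3, 4, 5, 6, 7}) = 8
G(28) = mex({0, 1, 2, 3, 4, 6, 7, 8}) = 5
G(29) = mex({0, 1, 2, 3, 5, 6, 7, 8, 9}) = 4
G(30) = mex({0, 1, 2, 3, 4, 5, 6, 9, 10}) = 7
G(31) = mex({0, 1, 3, 4, 5, 7, 10, 11}) = 2
G(32) = mex({0, 2, 3, 4, 5, 6, 7, 9, 11}) = 1
G(33) = mex({0, 1, 2, 3, 4, 5, 6, 7, 9, 12}) = 8
G(34) = mex({0, 1, 2, 3, 4, 5, 7, 8, 11, 12}) = 6
G(35) = mex({0, 1, 2, 3, 4, 5, 6, 8, 9, 10, 11}) = 7
G(36) = mex({0, 1, 2, 3, 5, 6, 7, 9, 10}) = 4
G(37) = mex({0, 2, 3, 4, 6, 7, 9, 10, 11, 12}) = 1
G(38) = mex({0, 1, 3, 4, 5, 6, 7, 9, 10, 11, 12}) = 2
G(39) = mex({0, 1, 2, 4, 5, 6, 7, 9, 10, 12, 14}) = 3
G(40) = mex({0, 2, 3, 4, 6, 7, 11, 12, 14}) = 1
G(41) = mex({0, 1, 2, 3, 5, 6, 7, 9, 10, 11, 12}) = 4
G(42) = mex({0, 1, 2, 3, 4, 5, 6, 9, 10}) = 7
G(43) = mex({0, 1, 3, 4, 5, 7, 9, 10, 12, 15}) = 2
G(44) = mex({0, 2, 3, 4, 5, 6, 7, 9, 10, 12, 15}) = 1
G(45) = mex({0, 1, 2, 3, 4, 5, 6, 7, 9, 10, 12, 14}) = 8
G(46) = mex({0, 1, 3, 4, 5, 7, 8, 11, 12, 14}) = 2
G(47) = mex({0, 1, 2, 3, 4, 5, 6, 8, 9, 10, 11, 12}) = 7
G(48) = mex({0, 1, 2, 3, 5, 6, 7, 9, 10}) = 4
G(49) = mex({0, 2, 3, 4, 6, 7, 9, 10, 11, 12, 15}) = 1
G(50) = mex({0, 1, 4, 5, 6, 7, 9, 11, 12, 14, 15}) = 2
G(51) = mex({0, 1, 2, 3, 4, 5, 6, 7, 9, 12, 14, 15}) = 8
G(52) = mex({0, 2, 3, 4, 5, 6, 7, 8, 11, 12, 15}) = 1
Therefore G(52) = 1.

1


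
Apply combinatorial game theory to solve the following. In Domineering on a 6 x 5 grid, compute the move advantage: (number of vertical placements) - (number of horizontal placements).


Board is 6 x 5 (rows x cols).
Left (vertical) placements: (rows-1) * cols = 5 * 5 = 25
Right (horizontal) placements: rows * (cols-1) = 6 * 4 = 24
Advantage = Left - Right = 25 - 24 = 1

1


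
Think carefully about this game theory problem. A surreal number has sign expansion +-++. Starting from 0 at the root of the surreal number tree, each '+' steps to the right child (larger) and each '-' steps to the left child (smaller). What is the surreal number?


Sign expansion: +-++
Rule: track bounds (lo, hi), initially (-inf, +inf). On '+', the current value becomes lo and we move to the simplest number in (value, hi): value + 1 if hi = +inf, otherwise the midpoint (value + hi)/2. On '-', the current value becomes hi and we move to value - 1 if lo = -inf, otherwise the midpoint (lo + value)/2.
Start at 0.
Step 1: sign = +, move right. Bounds: (0, +inf). Value = 1
Step 2: sign = -, move left. Bounds: (0, 1). Value = 1/2
Step 3: sign = +, move right. Bounds: (1/2, 1). Value = 3/4
Step 4: sign = +, move right. Bounds: (3/4, 1). Value = 7/8
The surreal number with sign expansion +-++ is 7/8.

7/8


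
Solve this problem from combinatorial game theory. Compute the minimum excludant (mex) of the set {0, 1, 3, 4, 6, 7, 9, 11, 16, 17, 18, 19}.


Set = {0, 1, 3, 4, 6, 7, 9, 11, 16, 17, 18, 19}
0 is in the set.
1 is in the set.
2 is NOT in the set. This is the mex.
mex = 2

2


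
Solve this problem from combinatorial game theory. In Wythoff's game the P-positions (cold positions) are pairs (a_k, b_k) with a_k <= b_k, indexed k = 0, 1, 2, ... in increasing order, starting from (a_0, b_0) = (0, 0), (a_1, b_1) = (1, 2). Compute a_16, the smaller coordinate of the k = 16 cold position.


By Wythoff's theorem, a_k = floor(k * phi) and b_k = floor(k * phi^2) = a_k + k, where phi = (1 + sqrt(5))/2 is the golden ratio.
phi = (1 + sqrt(5))/2 = 1.618034
k = 16
k * phi = 16 * 1.618034 = 25.888544
a_16 = floor(k * phi) = 25

25


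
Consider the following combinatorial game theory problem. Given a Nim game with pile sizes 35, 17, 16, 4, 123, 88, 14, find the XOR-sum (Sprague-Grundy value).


We need the XOR (exclusive or) of all pile sizes.
After XOR-ing pile 1 (size 35): 0 XOR 35 = 35
After XOR-ing pile 2 (size 17): 35 XOR 17 = 50
After XOR-ing pile 3 (size 16): 50 XOR 16 = 34
After XOR-ing pile 4 (size 4): 34 XOR 4 = 38
After XOR-ing pile 5 (size 123): 38 XOR 123 = 93
After XOR-ing pile 6 (size 88): 93 XOR 88 = 5
After XOR-ing pile 7 (size 14): 5 XOR 14 = 11
The Nim-value of this position is 11.

11


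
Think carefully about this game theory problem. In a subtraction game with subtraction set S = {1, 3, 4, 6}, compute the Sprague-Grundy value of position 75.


The subtraction set is S = {1, 3, 4, 6}.
G(k) = mex{ G(k - s) : s in S, s <= k }. We compute iteratively: G(0) = 0.
G(1) = mex({0}) = 1
G(2) = mex({1}) = 0
G(3) = mex({0}) = 1
G(4) = mex({0, 1}) = 2
G(5) = mex({0, 1, 2}) = 3
G(6) = mex({0, 1, 3}) = 2
G(7) = mex({1, 2}) = 0
G(8) = mex({0, 2, 3}) = 1
G(9) = mex({1, 2, 3}) = 0
G(10) = mex({0, 2}) = 1
G(11) = mex({0, 1, 3}) = 2
G(12) = mex({0, 1, 2}) = 3
Observe that G(7)..G(12) = 0, 1, 0, 1, 2, 3 repeats G(0)..G(5) = 0, 1, 0, 1, 2, 3.
For k >= max(S) = 6, G(k) is determined by the previous 6 values G(k-6)..G(k-1); a window of 6 consecutive values has recurred shifted by 7, so by induction G(k + 7) = G(k) for all k >= 0: the sequence is periodic from the start with period 7.
One period: G(0..6) = 0, 1, 0, 1, 2, 3, 2.
75 mod 7 = 5, so G(75) = G(5) = 3.

3


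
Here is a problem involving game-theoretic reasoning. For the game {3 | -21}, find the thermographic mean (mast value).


Game = {3 | -21}, a switch {a | b} with numbers a > b.
Its thermograph has left wall a - t and right wall b + t, which meet at t = (a - b)/2, where both equal (a + b)/2. So the mast (mean value) is at (a + b)/2.
Mean = (3 + (-21))/2 = -18/2 = -9

-9


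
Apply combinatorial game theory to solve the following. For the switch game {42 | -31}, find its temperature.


The game is {42 | -31}, a switch {a | b} with numbers a > b.
Cooling {a | b} by t gives {a - t | b + t}, which stops being hot when a - t = b + t, i.e. at t = (a - b)/2. So the temperature of a switch is (a - b)/2.
Temperature = (Left option - Right option) / 2
= (42 - (-31)) / 2
= 73 / 2
= 73/2

73/2


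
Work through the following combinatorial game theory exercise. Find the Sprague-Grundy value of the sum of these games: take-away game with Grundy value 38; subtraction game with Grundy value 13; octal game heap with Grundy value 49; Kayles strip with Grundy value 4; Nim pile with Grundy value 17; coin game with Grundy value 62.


By the Sprague-Grundy theorem, the Grundy value of a sum of games is the XOR of individual Grundy values.
take-away game: Grundy value = 38. Running XOR: 0 XOR 38 = 38
subtraction game: Grundy value = 13. Running XOR: 38 XOR 13 = 43
octal game heap: Grundy value = 49. Running XOR: 43 XOR 49 = 26
Kayles strip: Grundy value = 4. Running XOR: 26 XOR 4 = 30
Nim pile: Grundy value = 17. Running XOR: 30 XOR 17 = 15
coin game: Grundy value = 62. Running XOR: 15 XOR 62 = 49
The combined Grundy value is 49.

49


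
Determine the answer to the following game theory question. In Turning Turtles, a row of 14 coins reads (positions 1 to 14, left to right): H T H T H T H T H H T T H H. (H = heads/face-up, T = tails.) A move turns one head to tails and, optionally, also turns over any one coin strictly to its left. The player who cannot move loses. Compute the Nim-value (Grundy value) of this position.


Coins: H T H T H T H T H H T T H H
Key fact: a single head at position k behaves exactly like a Nim heap of size k (turning it to T and optionally flipping a coin at j < k corresponds to moving the heap from k to j, or to 0), and heads combine as a disjunctive sum (two heads at the same place would cancel, matching j XOR j = 0). So the Nim-value is the XOR of the 1-indexed positions of the heads.
Face-up positions (1-indexed): [1, 3, 5, 7, 9, 10, 13, 14]
XOR 0 with 1: 0 XOR 1 = 1
XOR 1 with 3: 1 XOR 3 = 2
XOR 2 with 5: 2 XOR 5 = 7
XOR 7 with 7: 7 XOR 7 = 0
XOR 0 with 9: 0 XOR 9 = 9
XOR 9 with 10: 9 XOR 10 = 3
XOR 3 with 13: 3 XOR 13 = 14
XOR 14 with 14: 14 XOR 14 = 0
Nim-value = 0

0


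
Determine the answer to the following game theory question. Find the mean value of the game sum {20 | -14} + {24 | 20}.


G1 = {20 | -14}, G2 = {24 | 20}
Each is a switch {a | b} with numbers a > b; its mean value is (a + b)/2, and mean value is additive over game sums: m(G1 + G2) = m(G1) + m(G2).
Mean of G1 = (20 + (-14))/2 = 6/2 = 3
Mean of G2 = (24 + (20))/2 = 44/2 = 22
Mean of G1 + G2 = 3 + 22 = 25

25


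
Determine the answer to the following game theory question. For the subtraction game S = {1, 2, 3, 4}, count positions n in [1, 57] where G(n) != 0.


Subtraction set S = {1, 2, 3, 4}, so G(n) = n mod 5.
G(n) = 0 when n is a multiple of 5.
Multiples of 5 in [1, 57]: 11
N-positions (nonzero Grundy) = 57 - 11 = 46

46


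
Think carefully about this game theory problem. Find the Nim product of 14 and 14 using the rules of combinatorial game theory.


Nim multiplication is bilinear over XOR: (u XOR v) * w = (u*w) XOR (v*w).
So we split each operand into its bit components and XOR the pairwise Nim products.
14 = 2 + 4 + 8 (as XOR of powers of 2).
14 = 2 + 4 + 8 (as XOR of powers of 2).
Using the standard Nim-product table on single bits:
  2*2 = 3,   2*4 = 8,   2*8 = 12,
  4*4 = 6,   4*8 = 11,  8*8 = 13,
and  1*x = x (identity), k*l = l*k (commutative).
Pairwise Nim products:
  2 * 2 = 3
  2 * 4 = 8
  2 * 8 = 12
  4 * 2 = 8
  4 * 4 = 6
  4 * 8 = 11
  8 * 2 = 12
  8 * 4 = 11
  8 * 8 = 13
XOR them: 3 XOR 8 XOR 12 XOR 8 XOR 6 XOR 11 XOR 12 XOR 11 XOR 13 = 8.
Result: 14 * 14 = 8 (in Nim).

8


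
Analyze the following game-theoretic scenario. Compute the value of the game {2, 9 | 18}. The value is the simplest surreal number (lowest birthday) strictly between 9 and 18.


Left options: {2, 9}, max = 9
Right options: {18}, min = 18
All options are numbers and max(Left) < min(Right), so by the simplicity theorem the value is the simplest (earliest-born) number strictly between 9 and 18.
Integers 10 through 17 all lie strictly between 9 and 18.
Among integers, the simplest (lowest birthday = smallest |n|; 0 is born on day 0, +-n on day n) is 10.
No non-integer in the interval can be simpler: if x is a non-integer in the interval, then floor(x) or ceil(x) also lies in the interval (the interval contains an integer), and both are proper prefixes of x's sign expansion, i.e. born earlier. So the game value is 10.
Game value = 10

10


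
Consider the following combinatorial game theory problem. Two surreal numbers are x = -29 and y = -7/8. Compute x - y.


x = -29, y = -7/8
Converting to common denominator: 8
x = -232/8, y = -7/8
x - y = -29 - -7/8 = -225/8

-225/8


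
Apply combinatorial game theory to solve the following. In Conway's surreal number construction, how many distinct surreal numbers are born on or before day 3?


Day 0: {|} = 0 is born. Count = 1.
Day n: the number of surreal numbers born by day n is 2^(n+1) - 1.
By day 0: 2^1 - 1 = 1
By day 1: 2^2 - 1 = 3
By day 2: 2^3 - 1 = 7
By day 3: 2^4 - 1 = 15
By day 3: 15 surreal numbers.

15


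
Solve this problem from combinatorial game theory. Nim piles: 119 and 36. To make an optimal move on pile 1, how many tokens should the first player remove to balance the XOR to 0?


Piles: 119 and 36
Current XOR: 119 XOR 36 = 83 (non-zero, so this is an N-position).
To make the XOR zero, we need to find a move that balances the piles.
For pile 1 (size 119): target = 119 XOR 83 = 36
We reduce pile 1 from 119 to 36.
Tokens removed: 119 - 36 = 83
Verification: 36 XOR 36 = 0

83


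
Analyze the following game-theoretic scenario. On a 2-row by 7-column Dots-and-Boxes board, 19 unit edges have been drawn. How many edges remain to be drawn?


Grid: 2 x 7 boxes, i.e. 3 rows and 8 columns of dots.
Horizontal edges: (rows + 1) * cols = 3 * 7 = 21
Vertical edges: rows * (cols + 1) = 2 * 8 = 16
Total edges: 21 + 16 = 37
Edges drawn: 19
Remaining: 37 - 19 = 18

18


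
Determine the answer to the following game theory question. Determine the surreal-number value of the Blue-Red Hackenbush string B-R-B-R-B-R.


Edges (from ground): B-R-B-R-B-R
By Berlekamp's sign-expansion rule, a Blue-Red Hackenbush stalk has the value of the surreal number whose sign sequence is the edge sequence with B -> + and R -> -.
Sign sequence: +-+-+-
Trace the sign expansion in the surreal number tree, starting from 0:
Edge 1: B (sign +) -> bounds (0, +inf), value = 1
Edge 2: R (sign -) -> bounds (0, 1), value = 1/2
Edge 3: B (sign +) -> bounds (1/2, 1), value = 3/4
Edge 4: R (sign -) -> bounds (1/2, 3/4), value = 5/8
Edge 5: B (sign +) -> bounds (5/8, 3/4), value = 11/16
Edge 6: R (sign -) -> bounds (5/8, 11/16), value = 21/32
Game value = 21/32

21/32


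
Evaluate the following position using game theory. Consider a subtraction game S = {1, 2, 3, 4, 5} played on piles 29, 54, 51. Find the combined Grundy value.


Subtraction set: {1, 2, 3, 4, 5}
For this subtraction set, G(n) = n mod 6 (period = max + 1 = 6).
Pile 1 (size 29): G(29) = 29 mod 6 = 5
Pile 2 (size 54): G(54) = 54 mod 6 = 0
Pile 3 (size 51): G(51) = 51 mod 6 = 3
Total Grundy value = XOR of all: 5 XOR 0 XOR 3 = 6

6


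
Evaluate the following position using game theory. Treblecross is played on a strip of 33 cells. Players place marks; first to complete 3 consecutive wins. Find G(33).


Treblecross: place X on empty cells; 3-in-a-row wins.
Playing within two cells of an existing X lets the opponent win at once, so sensible play treats the cells i-2..i+2 around each X as dead. The player left with no safe cell loses, so this is a normal-play take-away game on strips of safe cells.
Placing X at cell i (0-indexed) of a strip of k safe cells leaves independent strips of sizes max(0, i-2) and max(0, k-i-3). Hence G(k) = mex{ G(max(0,i-2)) XOR G(max(0,k-i-3)) : 0 <= i < k }, with G(0) = 0.
G(1): splits (0,0):0^0=0 -> mex({0}) = 1
G(2): splits (0,0):0^0=0 -> mex({0}) = 1
G(3): splits (0,0):0^0=0 -> mex({0}) = 1
G(4): splits (0,1):0^1=1 (0,0):0^0=0 -> mex({0, 1}) = 2
G(5): splits (0,2):0^1=1 (0,1):0^1=1 (0,0):0^0=0 -> mex({0, 1}) = 2
G(6) = mex({1}) = 0
G(7) = mex({0, 1, 2}) = 3
G(8) = mex({0, 1, 2}) = 3
G(9) = mex({0, 2}) = 1
G(10) = mex({0, 2, 3}) = 1
G(11) = mex({0, 3}) = 1
G(12) = mex({1, 3}) = 0
G(13) = mex({0, 1, 2, 3}) = 4
G(14) = mex({0, 1, 2}) = 3
G(15) = mex({0, 1, 2}) = 3
G(16) = mex({0, 1, 2, 4}) = 3
G(17) = mex({0, 1, 3, 4}) = 2
G(18) = mex({0, 1, 3, 4}) = 2
G(19) = mex({0, 1, 3, 5}) = 2
G(20) = mex({0, 1, 2, 3, 5}) = 4
G(21) = mex({0, 1, 2, 3, 5}) = 4
G(22) = mex({1, 2, 6}) = 0
G(23) = mex({0, 1, 2, 3, 4, 6}) = 5
G(24) = mex({0, 1, 2, 3, 4}) = 5
G(25) = mex({0, 1, 3, 4, 7}) = 2
G(26) = mex({0, 1, 3, 4, 5, 7}) = 2
G(27) = mex({0, 1, 3, 5}) = 2
G(28) = mex({0, 1, 2, 5}) = 3
G(29) = mex({0, 1, 2, 4, 5, 6}) = 3
G(30) = mex({1, 2, 4, 6}) = 0
G(31) = mex({0, 1, 2, 3, 4, 6}) = 5
G(32) = mex({1, 2, 3, 4, 7}) = 0
G(33) = mex({0, 3, 7}) = 1
Therefore G(33) = 1.

1


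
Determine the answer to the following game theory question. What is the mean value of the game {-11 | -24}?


Game = {-11 | -24}, a switch {a | b} with numbers a > b.
Its thermograph has left wall a - t and right wall b + t, which meet at t = (a - b)/2, where both equal (a + b)/2. So the mast (mean value) is at (a + b)/2.
Mean = (-11 + (-24))/2 = -35/2 = -35/2

-35/2


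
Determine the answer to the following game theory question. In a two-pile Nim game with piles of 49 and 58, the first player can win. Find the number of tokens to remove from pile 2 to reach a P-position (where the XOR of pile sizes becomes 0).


Piles: 49 and 58
Current XOR: 49 XOR 58 = 11 (non-zero, so this is an N-position).
To make the XOR zero, we need to find a move that balances the piles.
For pile 2 (size 58): target = 58 XOR 11 = 49
We reduce pile 2 from 58 to 49.
Tokens removed: 58 - 49 = 9
Verification: 49 XOR 49 = 0

9


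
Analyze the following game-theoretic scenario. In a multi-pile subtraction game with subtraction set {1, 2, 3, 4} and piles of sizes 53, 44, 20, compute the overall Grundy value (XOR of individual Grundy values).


Subtraction set: {1, 2, 3, 4}
For this subtraction set, G(n) = n mod 5 (period = max + 1 = 5).
Pile 1 (size 53): G(53) = 53 mod 5 = 3
Pile 2 (size 44): G(44) = 44 mod 5 = 4
Pile 3 (size 20): G(20) = 20 mod 5 = 0
Total Grundy value = XOR of all: 3 XOR 4 XOR 0 = 7

7


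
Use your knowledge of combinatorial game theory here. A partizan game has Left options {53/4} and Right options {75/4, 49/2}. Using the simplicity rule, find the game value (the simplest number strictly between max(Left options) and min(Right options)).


Left options: {53/4}, max = 53/4
Right options: {75/4, 49/2}, min = 75/4
All options are numbers and max(Left) < min(Right), so by the simplicity theorem the value is the simplest (earliest-born) number strictly between 53/4 and 75/4.
Integers 14 through 18 all lie strictly between 53/4 and 75/4.
Among integers, the simplest (lowest birthday = smallest |n|; 0 is born on day 0, +-n on day n) is 14.
No non-integer in the interval can be simpler: if x is a non-integer in the interval, then floor(x) or ceil(x) also lies in the interval (the interval contains an integer), and both are proper prefixes of x's sign expansion, i.e. born earlier. So the game value is 14.
Game value = 14

14


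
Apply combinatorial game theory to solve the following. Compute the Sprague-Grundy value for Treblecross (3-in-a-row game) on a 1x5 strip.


Treblecross: place X on empty cells; 3-in-a-row wins.
Playing within two cells of an existing X lets the opponent win at once, so sensible play treats the cells i-2..i+2 around each X as dead. The player left with no safe cell loses, so this is a normal-play take-away game on strips of safe cells.
Placing X at cell i (0-indexed) of a strip of k safe cells leaves independent strips of sizes max(0, i-2) and max(0, k-i-3). Hence G(k) = mex{ G(max(0,i-2)) XOR G(max(0,k-i-3)) : 0 <= i < k }, with G(0) = 0.
G(1): splits (0,0):0^0=0 -> mex({0}) = 1
G(2): splits (0,0):0^0=0 -> mex({0}) = 1
G(3): splits (0,0):0^0=0 -> mex({0}) = 1
G(4): splits (0,1):0^1=1 (0,0):0^0=0 -> mex({0, 1}) = 2
G(5): splits (0,2):0^1=1 (0,1):0^1=1 (0,0):0^0=0 -> mex({0, 1}) = 2
Therefore G(5) = 2.

2
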